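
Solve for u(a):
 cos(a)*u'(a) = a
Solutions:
 u(a) = C1 + Integral(a/cos(a), a)


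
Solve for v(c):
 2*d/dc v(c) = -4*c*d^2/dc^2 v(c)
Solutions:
 v(c) = C1 + C2*sqrt(c)


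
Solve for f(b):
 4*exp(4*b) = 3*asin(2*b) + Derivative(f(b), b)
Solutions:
 f(b) = C1 - 3*b*asin(2*b) - 3*sqrt(1 - 4*b^2)/2 + exp(4*b)


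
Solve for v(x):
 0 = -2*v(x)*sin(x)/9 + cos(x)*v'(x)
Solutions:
 v(x) = C1/cos(x)^(2/9)


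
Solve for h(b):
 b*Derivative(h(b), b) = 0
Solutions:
 h(b) = C1


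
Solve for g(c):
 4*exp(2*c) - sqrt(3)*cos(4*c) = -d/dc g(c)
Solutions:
 g(c) = C1 - 2*exp(2*c) + sqrt(3)*sin(4*c)/4


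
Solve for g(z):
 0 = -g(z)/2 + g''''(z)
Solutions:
 g(z) = C1*exp(-2^(3/4)*z/2) + C2*exp(2^(3/4)*z/2) + C3*sin(2^(3/4)*z/2) + C4*cos(2^(3/4)*z/2)


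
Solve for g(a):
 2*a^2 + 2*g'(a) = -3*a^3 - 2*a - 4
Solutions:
 g(a) = C1 - 3*a^4/8 - a^3/3 - a^2/2 - 2*a


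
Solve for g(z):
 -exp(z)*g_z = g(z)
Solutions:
 g(z) = C1*exp(exp(-z))


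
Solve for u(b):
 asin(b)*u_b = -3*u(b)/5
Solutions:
 u(b) = C1*exp(-3*Integral(1/asin(b), b)/5)


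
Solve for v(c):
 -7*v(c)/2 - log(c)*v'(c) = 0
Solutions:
 v(c) = C1*exp(-7*li(c)/2)


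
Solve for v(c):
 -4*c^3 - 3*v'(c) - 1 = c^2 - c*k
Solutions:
 v(c) = C1 - c^4/3 - c^3/9 + c^2*k/6 - c/3


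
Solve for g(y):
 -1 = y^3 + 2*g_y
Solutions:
 g(y) = C1 - y^4/8 - y/2


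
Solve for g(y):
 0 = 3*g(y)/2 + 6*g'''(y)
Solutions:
 g(y) = C3*exp(-2^(1/3)*y/2) + (C1*sin(2^(1/3)*sqrt(3)*y/4) + C2*cos(2^(1/3)*sqrt(3)*y/4))*exp(2^(1/3)*y/4)


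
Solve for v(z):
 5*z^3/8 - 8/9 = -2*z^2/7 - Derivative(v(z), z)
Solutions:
 v(z) = C1 - 5*z^4/32 - 2*z^3/21 + 8*z/9


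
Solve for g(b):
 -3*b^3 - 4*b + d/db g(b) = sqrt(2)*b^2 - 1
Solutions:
 g(b) = C1 + 3*b^4/4 + sqrt(2)*b^3/3 + 2*b^2 - b


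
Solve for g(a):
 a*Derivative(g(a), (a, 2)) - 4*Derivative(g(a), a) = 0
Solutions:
 g(a) = C1 + C2*a^5


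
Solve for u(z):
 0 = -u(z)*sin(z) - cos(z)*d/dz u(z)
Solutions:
 u(z) = C1*cos(z)


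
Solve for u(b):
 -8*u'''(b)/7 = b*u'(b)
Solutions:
 u(b) = C1 + Integral(C2*airyai(-7^(1/3)*b/2) + C3*airybi(-7^(1/3)*b/2), b)


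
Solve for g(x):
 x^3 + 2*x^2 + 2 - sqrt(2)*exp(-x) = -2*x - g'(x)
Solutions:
 g(x) = C1 - x^4/4 - 2*x^3/3 - x^2 - 2*x - sqrt(2)*exp(-x)


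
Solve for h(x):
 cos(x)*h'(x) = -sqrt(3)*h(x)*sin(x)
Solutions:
 h(x) = C1*cos(x)^(sqrt(3))


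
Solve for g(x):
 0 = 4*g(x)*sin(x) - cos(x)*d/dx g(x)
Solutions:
 g(x) = C1/cos(x)^4


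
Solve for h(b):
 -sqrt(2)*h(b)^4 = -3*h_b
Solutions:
 h(b) = (-1/(C1 + sqrt(2)*b))^(1/3)
 h(b) = (-1/(C1 + sqrt(2)*b))^(1/3)*(-1 - sqrt(3)*I)/2
 h(b) = (-1/(C1 + sqrt(2)*b))^(1/3)*(-1 + sqrt(3)*I)/2


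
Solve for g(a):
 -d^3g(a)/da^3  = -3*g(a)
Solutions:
 g(a) = C3*exp(3^(1/3)*a) + (C1*sin(3^(5/6)*a/2) + C2*cos(3^(5/6)*a/2))*exp(-3^(1/3)*a/2)


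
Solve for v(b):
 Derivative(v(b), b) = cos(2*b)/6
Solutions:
 v(b) = C1 + sin(2*b)/12


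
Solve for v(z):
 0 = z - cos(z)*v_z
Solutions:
 v(z) = C1 + Integral(z/cos(z), z)


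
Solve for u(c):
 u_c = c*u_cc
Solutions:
 u(c) = C1 + C2*c^2


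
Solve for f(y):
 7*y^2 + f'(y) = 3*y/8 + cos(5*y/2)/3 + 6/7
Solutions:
 f(y) = C1 - 7*y^3/3 + 3*y^2/16 + 6*y/7 + 2*sin(5*y/2)/15


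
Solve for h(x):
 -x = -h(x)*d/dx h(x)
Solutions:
 h(x) = -sqrt(C1 + x^2)
 h(x) = sqrt(C1 + x^2)


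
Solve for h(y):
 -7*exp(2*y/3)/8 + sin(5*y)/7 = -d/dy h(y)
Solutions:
 h(y) = C1 + 21*exp(2*y/3)/16 + cos(5*y)/35


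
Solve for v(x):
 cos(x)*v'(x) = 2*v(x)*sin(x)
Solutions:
 v(x) = C1/cos(x)^2


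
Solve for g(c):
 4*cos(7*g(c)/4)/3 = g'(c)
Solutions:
 -4*c/3 - 2*log(sin(7*g(c)/4) - 1)/7 + 2*log(sin(7*g(c)/4) + 1)/7 = C1


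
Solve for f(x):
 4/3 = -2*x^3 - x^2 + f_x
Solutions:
 f(x) = C1 + x^4/2 + x^3/3 + 4*x/3


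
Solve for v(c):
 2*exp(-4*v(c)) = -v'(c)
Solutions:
 v(c) = log(-I*(C1 - 8*c)^(1/4))
 v(c) = log(I*(C1 - 8*c)^(1/4))
 v(c) = log(-(C1 - 8*c)^(1/4))
 v(c) = log(C1 - 8*c)/4


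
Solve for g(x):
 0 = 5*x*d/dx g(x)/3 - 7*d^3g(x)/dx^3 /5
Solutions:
 g(x) = C1 + Integral(C2*airyai(105^(2/3)*x/21) + C3*airybi(105^(2/3)*x/21), x)


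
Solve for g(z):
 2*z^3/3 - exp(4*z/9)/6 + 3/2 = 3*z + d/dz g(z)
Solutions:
 g(z) = C1 + z^4/6 - 3*z^2/2 + 3*z/2 - 3*exp(4*z/9)/8


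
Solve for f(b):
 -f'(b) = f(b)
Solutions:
 f(b) = C1*exp(-b)


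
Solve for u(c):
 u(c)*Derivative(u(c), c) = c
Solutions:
 u(c) = -sqrt(C1 + c^2)
 u(c) = sqrt(C1 + c^2)


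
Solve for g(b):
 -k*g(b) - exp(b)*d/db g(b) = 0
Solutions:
 g(b) = C1*exp(k*exp(-b))


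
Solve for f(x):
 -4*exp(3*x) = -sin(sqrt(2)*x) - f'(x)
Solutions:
 f(x) = C1 + 4*exp(3*x)/3 + sqrt(2)*cos(sqrt(2)*x)/2


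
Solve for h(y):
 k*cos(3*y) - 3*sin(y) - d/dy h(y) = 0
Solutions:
 h(y) = C1 + k*sin(3*y)/3 + 3*cos(y)


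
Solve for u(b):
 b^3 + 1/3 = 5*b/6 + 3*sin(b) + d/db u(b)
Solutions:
 u(b) = C1 + b^4/4 - 5*b^2/12 + b/3 + 3*cos(b)


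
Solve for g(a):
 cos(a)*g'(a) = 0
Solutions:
 g(a) = C1


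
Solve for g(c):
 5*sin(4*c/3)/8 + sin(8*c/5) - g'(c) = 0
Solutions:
 g(c) = C1 - 15*cos(4*c/3)/32 - 5*cos(8*c/5)/8


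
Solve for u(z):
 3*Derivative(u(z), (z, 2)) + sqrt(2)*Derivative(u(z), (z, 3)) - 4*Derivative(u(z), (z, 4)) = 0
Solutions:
 u(z) = C1 + C2*z + C3*exp(-sqrt(2)*z/2) + C4*exp(3*sqrt(2)*z/4)


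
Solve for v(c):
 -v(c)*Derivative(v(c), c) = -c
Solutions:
 v(c) = -sqrt(C1 + c^2)
 v(c) = sqrt(C1 + c^2)


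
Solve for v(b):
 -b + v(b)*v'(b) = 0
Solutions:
 v(b) = -sqrt(C1 + b^2)
 v(b) = sqrt(C1 + b^2)


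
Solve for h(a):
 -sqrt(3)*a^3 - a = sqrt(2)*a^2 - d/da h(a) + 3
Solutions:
 h(a) = C1 + sqrt(3)*a^4/4 + sqrt(2)*a^3/3 + a^2/2 + 3*a


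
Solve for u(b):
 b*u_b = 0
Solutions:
 u(b) = C1


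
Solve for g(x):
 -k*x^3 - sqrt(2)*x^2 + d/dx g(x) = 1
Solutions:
 g(x) = C1 + k*x^4/4 + sqrt(2)*x^3/3 + x


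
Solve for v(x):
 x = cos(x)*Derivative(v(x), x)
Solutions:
 v(x) = C1 + Integral(x/cos(x), x)


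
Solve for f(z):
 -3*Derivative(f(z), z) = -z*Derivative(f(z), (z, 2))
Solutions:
 f(z) = C1 + C2*z^4


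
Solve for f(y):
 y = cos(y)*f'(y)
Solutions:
 f(y) = C1 + Integral(y/cos(y), y)


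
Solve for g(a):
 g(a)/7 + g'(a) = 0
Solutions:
 g(a) = C1*exp(-a/7)


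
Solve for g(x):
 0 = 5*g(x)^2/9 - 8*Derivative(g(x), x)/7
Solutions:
 g(x) = -72/(C1 + 35*x)


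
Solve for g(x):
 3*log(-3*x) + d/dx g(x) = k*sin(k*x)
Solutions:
 g(x) = C1 + k*Piecewise((-cos(k*x)/k, Ne(k, 0)), (0, True)) - 3*x*log(-x) - 3*x*log(3) + 3*x


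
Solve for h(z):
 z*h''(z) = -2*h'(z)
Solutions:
 h(z) = C1 + C2/z


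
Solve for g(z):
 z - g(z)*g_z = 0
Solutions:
 g(z) = -sqrt(C1 + z^2)
 g(z) = sqrt(C1 + z^2)


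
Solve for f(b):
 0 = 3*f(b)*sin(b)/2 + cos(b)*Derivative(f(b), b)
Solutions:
 f(b) = C1*cos(b)^(3/2)


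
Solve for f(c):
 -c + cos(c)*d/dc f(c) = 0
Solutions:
 f(c) = C1 + Integral(c/cos(c), c)


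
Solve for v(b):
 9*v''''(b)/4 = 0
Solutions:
 v(b) = C1 + C2*b + C3*b^2 + C4*b^3


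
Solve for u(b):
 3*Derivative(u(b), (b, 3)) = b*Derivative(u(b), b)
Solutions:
 u(b) = C1 + Integral(C2*airyai(3^(2/3)*b/3) + C3*airybi(3^(2/3)*b/3), b)


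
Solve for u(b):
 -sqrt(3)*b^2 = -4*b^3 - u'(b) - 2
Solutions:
 u(b) = C1 - b^4 + sqrt(3)*b^3/3 - 2*b


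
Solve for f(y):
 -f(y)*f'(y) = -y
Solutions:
 f(y) = -sqrt(C1 + y^2)
 f(y) = sqrt(C1 + y^2)


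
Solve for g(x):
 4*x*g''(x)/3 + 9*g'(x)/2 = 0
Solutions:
 g(x) = C1 + C2/x^(19/8)


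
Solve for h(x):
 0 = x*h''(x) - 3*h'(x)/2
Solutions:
 h(x) = C1 + C2*x^(5/2)


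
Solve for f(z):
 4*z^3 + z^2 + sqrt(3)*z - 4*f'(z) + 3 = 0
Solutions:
 f(z) = C1 + z^4/4 + z^3/12 + sqrt(3)*z^2/8 + 3*z/4


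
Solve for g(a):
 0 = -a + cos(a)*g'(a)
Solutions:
 g(a) = C1 + Integral(a/cos(a), a)


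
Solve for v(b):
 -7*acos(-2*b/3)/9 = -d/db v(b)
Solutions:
 v(b) = C1 + 7*b*acos(-2*b/3)/9 + 7*sqrt(9 - 4*b^2)/18


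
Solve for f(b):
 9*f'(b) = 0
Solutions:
 f(b) = C1


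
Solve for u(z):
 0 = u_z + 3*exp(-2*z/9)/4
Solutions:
 u(z) = C1 + 27*exp(-2*z/9)/8


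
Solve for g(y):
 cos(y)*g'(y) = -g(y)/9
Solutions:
 g(y) = C1*(sin(y) - 1)^(1/18)/(sin(y) + 1)^(1/18)


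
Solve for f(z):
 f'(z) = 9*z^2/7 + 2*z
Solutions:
 f(z) = C1 + 3*z^3/7 + z^2


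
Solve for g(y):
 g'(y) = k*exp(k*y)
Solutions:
 g(y) = C1 + exp(k*y)


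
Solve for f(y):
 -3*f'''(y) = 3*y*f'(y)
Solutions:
 f(y) = C1 + Integral(C2*airyai(-y) + C3*airybi(-y), y)


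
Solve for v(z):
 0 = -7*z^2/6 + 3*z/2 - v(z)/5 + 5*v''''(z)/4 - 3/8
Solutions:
 v(z) = C1*exp(-sqrt(10)*z/5) + C2*exp(sqrt(10)*z/5) + C3*sin(sqrt(10)*z/5) + C4*cos(sqrt(10)*z/5) - 35*z^2/6 + 15*z/2 - 15/8


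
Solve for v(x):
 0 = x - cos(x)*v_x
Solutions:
 v(x) = C1 + Integral(x/cos(x), x)


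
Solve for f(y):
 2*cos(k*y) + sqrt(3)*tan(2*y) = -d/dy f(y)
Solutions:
 f(y) = C1 - 2*Piecewise((sin(k*y)/k, Ne(k, 0)), (y, True)) + sqrt(3)*log(cos(2*y))/2


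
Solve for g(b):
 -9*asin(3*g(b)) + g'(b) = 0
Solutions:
 Integral(1/asin(3*_y), (_y, g(b))) = C1 + 9*b


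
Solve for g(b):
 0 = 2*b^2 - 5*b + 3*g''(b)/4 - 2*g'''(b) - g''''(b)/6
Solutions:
 g(b) = C1 + C2*b + C3*exp(3*b*(-2 + 3*sqrt(2)/2)) + C4*exp(-3*b*(2 + 3*sqrt(2)/2)) - 2*b^4/9 - 34*b^3/27 - 32*b^2/3


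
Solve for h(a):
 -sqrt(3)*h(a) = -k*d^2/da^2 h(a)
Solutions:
 h(a) = C1*exp(-3^(1/4)*a*sqrt(1/k)) + C2*exp(3^(1/4)*a*sqrt(1/k))


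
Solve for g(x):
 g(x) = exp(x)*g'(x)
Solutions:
 g(x) = C1*exp(-exp(-x))


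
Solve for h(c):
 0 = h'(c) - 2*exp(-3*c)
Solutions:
 h(c) = C1 - 2*exp(-3*c)/3


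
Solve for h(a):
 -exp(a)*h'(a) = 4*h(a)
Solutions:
 h(a) = C1*exp(4*exp(-a))


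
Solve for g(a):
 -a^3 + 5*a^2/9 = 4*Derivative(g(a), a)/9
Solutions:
 g(a) = C1 - 9*a^4/16 + 5*a^3/12


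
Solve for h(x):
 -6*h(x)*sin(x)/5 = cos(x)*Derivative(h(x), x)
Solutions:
 h(x) = C1*cos(x)^(6/5)


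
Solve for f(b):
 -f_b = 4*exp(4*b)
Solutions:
 f(b) = C1 - exp(4*b)


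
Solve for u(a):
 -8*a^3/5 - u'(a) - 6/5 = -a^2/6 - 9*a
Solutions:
 u(a) = C1 - 2*a^4/5 + a^3/18 + 9*a^2/2 - 6*a/5


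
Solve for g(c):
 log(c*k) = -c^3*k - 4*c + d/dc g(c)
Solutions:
 g(c) = C1 + c^4*k/4 + 2*c^2 + c*log(c*k) - c


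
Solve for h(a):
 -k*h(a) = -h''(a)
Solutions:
 h(a) = C1*exp(-a*sqrt(k)) + C2*exp(a*sqrt(k))


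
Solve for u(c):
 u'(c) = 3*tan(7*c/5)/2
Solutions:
 u(c) = C1 - 15*log(cos(7*c/5))/14


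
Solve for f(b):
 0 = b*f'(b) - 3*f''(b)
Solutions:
 f(b) = C1 + C2*erfi(sqrt(6)*b/6)


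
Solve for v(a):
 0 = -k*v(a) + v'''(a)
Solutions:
 v(a) = C1*exp(a*k^(1/3)) + C2*exp(a*k^(1/3)*(-1 + sqrt(3)*I)/2) + C3*exp(-a*k^(1/3)*(1 + sqrt(3)*I)/2)


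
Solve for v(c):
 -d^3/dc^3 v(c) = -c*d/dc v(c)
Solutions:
 v(c) = C1 + Integral(C2*airyai(c) + C3*airybi(c), c)


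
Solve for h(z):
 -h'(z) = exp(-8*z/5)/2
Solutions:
 h(z) = C1 + 5*exp(-8*z/5)/16


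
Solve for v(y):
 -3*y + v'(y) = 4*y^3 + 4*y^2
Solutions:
 v(y) = C1 + y^4 + 4*y^3/3 + 3*y^2/2


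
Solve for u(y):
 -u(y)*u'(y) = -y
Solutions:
 u(y) = -sqrt(C1 + y^2)
 u(y) = sqrt(C1 + y^2)


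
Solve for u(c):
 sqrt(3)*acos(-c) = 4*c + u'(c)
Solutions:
 u(c) = C1 - 2*c^2 + sqrt(3)*(c*acos(-c) + sqrt(1 - c^2))


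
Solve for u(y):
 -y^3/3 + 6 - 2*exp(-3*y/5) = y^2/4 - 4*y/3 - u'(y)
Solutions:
 u(y) = C1 + y^4/12 + y^3/12 - 2*y^2/3 - 6*y - 10*exp(-3*y/5)/3


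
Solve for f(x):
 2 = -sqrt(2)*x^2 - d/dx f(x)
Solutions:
 f(x) = C1 - sqrt(2)*x^3/3 - 2*x


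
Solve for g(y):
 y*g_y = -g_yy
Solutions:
 g(y) = C1 + C2*erf(sqrt(2)*y/2)


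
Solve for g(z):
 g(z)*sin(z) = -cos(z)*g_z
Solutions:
 g(z) = C1*cos(z)


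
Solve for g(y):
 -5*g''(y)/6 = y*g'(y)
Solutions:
 g(y) = C1 + C2*erf(sqrt(15)*y/5)


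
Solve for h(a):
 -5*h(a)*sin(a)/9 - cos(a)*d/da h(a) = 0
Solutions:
 h(a) = C1*cos(a)^(5/9)


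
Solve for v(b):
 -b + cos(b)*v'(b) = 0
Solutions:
 v(b) = C1 + Integral(b/cos(b), b)


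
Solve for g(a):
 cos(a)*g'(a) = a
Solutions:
 g(a) = C1 + Integral(a/cos(a), a)


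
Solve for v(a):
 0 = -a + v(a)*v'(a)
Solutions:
 v(a) = -sqrt(C1 + a^2)
 v(a) = sqrt(C1 + a^2)


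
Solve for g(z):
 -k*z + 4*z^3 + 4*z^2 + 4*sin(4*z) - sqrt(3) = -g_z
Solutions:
 g(z) = C1 + k*z^2/2 - z^4 - 4*z^3/3 + sqrt(3)*z + cos(4*z)


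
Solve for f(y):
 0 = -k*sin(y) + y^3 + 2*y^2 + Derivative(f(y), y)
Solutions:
 f(y) = C1 - k*cos(y) - y^4/4 - 2*y^3/3


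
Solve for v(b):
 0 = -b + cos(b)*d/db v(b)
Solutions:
 v(b) = C1 + Integral(b/cos(b), b)


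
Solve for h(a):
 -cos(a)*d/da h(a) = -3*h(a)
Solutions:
 h(a) = C1*(sin(a) + 1)^(3/2)/(sin(a) - 1)^(3/2)


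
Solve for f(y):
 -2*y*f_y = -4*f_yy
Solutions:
 f(y) = C1 + C2*erfi(y/2)


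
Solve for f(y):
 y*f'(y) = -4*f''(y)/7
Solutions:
 f(y) = C1 + C2*erf(sqrt(14)*y/4)


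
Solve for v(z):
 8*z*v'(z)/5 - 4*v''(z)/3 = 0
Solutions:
 v(z) = C1 + C2*erfi(sqrt(15)*z/5)


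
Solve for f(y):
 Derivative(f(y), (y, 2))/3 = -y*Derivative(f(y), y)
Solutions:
 f(y) = C1 + C2*erf(sqrt(6)*y/2)


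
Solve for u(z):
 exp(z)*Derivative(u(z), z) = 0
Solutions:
 u(z) = C1


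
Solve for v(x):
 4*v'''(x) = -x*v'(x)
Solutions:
 v(x) = C1 + Integral(C2*airyai(-2^(1/3)*x/2) + C3*airybi(-2^(1/3)*x/2), x)


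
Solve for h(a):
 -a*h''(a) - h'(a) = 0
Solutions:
 h(a) = C1 + C2*log(a)


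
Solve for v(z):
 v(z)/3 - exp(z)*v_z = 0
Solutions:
 v(z) = C1*exp(-exp(-z)/3)


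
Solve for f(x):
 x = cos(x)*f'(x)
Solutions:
 f(x) = C1 + Integral(x/cos(x), x)


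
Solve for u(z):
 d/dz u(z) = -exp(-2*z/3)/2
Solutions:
 u(z) = C1 + 3*exp(-2*z/3)/4


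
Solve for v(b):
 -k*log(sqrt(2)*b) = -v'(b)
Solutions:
 v(b) = C1 + b*k*log(b) - b*k + b*k*log(2)/2


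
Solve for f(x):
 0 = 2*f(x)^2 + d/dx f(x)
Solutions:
 f(x) = 1/(C1 + 2*x)


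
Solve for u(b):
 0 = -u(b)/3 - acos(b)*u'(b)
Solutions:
 u(b) = C1*exp(-Integral(1/acos(b), b)/3)


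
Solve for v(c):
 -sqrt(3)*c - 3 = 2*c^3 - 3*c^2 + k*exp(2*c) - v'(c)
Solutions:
 v(c) = C1 + c^4/2 - c^3 + sqrt(3)*c^2/2 + 3*c + k*exp(2*c)/2


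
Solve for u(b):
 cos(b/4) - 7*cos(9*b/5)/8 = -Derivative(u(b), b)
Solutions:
 u(b) = C1 - 4*sin(b/4) + 35*sin(9*b/5)/72


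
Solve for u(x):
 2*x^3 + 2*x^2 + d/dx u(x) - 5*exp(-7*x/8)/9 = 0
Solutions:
 u(x) = C1 - x^4/2 - 2*x^3/3 - 40*exp(-7*x/8)/63


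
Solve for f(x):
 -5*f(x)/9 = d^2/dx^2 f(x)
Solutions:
 f(x) = C1*sin(sqrt(5)*x/3) + C2*cos(sqrt(5)*x/3)


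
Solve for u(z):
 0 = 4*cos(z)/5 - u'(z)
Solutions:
 u(z) = C1 + 4*sin(z)/5


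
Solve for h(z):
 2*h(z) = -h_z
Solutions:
 h(z) = C1*exp(-2*z)


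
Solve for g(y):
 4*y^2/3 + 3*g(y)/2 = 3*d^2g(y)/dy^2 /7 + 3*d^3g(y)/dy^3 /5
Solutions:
 g(y) = C1*exp(-y*(10*10^(2/3)/(21*sqrt(190281) + 9161)^(1/3) + 20 + 10^(1/3)*(21*sqrt(190281) + 9161)^(1/3))/84)*sin(10^(1/3)*sqrt(3)*y*(-(21*sqrt(190281) + 9161)^(1/3) + 10*10^(1/3)/(21*sqrt(190281) + 9161)^(1/3))/84) + C2*exp(-y*(10*10^(2/3)/(21*sqrt(190281) + 9161)^(1/3) + 20 + 10^(1/3)*(21*sqrt(190281) + 9161)^(1/3))/84)*cos(10^(1/3)*sqrt(3)*y*(-(21*sqrt(190281) + 9161)^(1/3) + 10*10^(1/3)/(21*sqrt(190281) + 9161)^(1/3))/84) + C3*exp(y*(-10 + 10*10^(2/3)/(21*sqrt(190281) + 9161)^(1/3) + 10^(1/3)*(21*sqrt(190281) + 9161)^(1/3))/42) - 8*y^2/9 - 32/63


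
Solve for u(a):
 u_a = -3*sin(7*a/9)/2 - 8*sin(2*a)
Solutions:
 u(a) = C1 + 27*cos(7*a/9)/14 + 4*cos(2*a)


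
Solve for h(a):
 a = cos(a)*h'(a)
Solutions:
 h(a) = C1 + Integral(a/cos(a), a)


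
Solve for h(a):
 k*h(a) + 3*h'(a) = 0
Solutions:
 h(a) = C1*exp(-a*k/3)


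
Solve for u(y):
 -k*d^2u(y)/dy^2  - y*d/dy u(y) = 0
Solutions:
 u(y) = C1 + C2*sqrt(k)*erf(sqrt(2)*y*sqrt(1/k)/2)


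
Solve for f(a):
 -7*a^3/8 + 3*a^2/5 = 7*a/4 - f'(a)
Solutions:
 f(a) = C1 + 7*a^4/32 - a^3/5 + 7*a^2/8


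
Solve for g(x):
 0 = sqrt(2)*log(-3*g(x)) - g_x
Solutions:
 -sqrt(2)*Integral(1/(log(-_y) + log(3)), (_y, g(x)))/2 = C1 - x


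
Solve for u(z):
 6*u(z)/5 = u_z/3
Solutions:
 u(z) = C1*exp(18*z/5)


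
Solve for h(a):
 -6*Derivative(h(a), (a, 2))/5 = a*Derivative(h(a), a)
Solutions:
 h(a) = C1 + C2*erf(sqrt(15)*a/6)


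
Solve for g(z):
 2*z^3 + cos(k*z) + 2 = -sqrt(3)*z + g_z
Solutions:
 g(z) = C1 + z^4/2 + sqrt(3)*z^2/2 + 2*z + sin(k*z)/k


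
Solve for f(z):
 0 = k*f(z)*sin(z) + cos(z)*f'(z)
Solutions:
 f(z) = C1*exp(k*log(cos(z)))


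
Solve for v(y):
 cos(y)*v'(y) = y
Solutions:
 v(y) = C1 + Integral(y/cos(y), y)


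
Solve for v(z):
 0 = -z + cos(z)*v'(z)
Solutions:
 v(z) = C1 + Integral(z/cos(z), z)


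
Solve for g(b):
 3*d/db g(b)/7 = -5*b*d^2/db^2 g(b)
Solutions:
 g(b) = C1 + C2*b^(32/35)


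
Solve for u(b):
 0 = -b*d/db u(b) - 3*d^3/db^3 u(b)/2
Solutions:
 u(b) = C1 + Integral(C2*airyai(-2^(1/3)*3^(2/3)*b/3) + C3*airybi(-2^(1/3)*3^(2/3)*b/3), b)


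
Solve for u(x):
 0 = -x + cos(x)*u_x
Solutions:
 u(x) = C1 + Integral(x/cos(x), x)


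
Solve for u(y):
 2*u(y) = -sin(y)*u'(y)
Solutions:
 u(y) = C1*(cos(y) + 1)/(cos(y) - 1)


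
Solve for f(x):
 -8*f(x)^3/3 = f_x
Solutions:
 f(x) = -sqrt(6)*sqrt(-1/(C1 - 8*x))/2
 f(x) = sqrt(6)*sqrt(-1/(C1 - 8*x))/2


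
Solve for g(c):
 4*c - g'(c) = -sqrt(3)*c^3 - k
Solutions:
 g(c) = C1 + sqrt(3)*c^4/4 + 2*c^2 + c*k


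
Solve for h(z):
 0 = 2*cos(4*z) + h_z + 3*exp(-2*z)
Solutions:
 h(z) = C1 - sin(4*z)/2 + 3*exp(-2*z)/2


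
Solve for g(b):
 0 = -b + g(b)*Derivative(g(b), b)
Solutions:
 g(b) = -sqrt(C1 + b^2)
 g(b) = sqrt(C1 + b^2)


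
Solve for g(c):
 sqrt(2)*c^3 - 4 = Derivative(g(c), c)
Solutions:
 g(c) = C1 + sqrt(2)*c^4/4 - 4*c


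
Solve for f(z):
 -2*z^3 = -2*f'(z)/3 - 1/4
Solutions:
 f(z) = C1 + 3*z^4/4 - 3*z/8


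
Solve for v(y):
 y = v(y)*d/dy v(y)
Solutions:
 v(y) = -sqrt(C1 + y^2)
 v(y) = sqrt(C1 + y^2)


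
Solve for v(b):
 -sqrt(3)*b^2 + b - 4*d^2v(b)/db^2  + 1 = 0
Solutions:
 v(b) = C1 + C2*b - sqrt(3)*b^4/48 + b^3/24 + b^2/8


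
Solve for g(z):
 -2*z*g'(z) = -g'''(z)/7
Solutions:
 g(z) = C1 + Integral(C2*airyai(14^(1/3)*z) + C3*airybi(14^(1/3)*z), z)


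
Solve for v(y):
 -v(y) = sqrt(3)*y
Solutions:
 v(y) = -sqrt(3)*y


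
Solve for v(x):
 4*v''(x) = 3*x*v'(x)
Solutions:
 v(x) = C1 + C2*erfi(sqrt(6)*x/4)


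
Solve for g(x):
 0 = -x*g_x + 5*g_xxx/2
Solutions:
 g(x) = C1 + Integral(C2*airyai(2^(1/3)*5^(2/3)*x/5) + C3*airybi(2^(1/3)*5^(2/3)*x/5), x)


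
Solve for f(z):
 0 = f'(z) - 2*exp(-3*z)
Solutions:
 f(z) = C1 - 2*exp(-3*z)/3


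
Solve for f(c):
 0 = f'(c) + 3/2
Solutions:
 f(c) = C1 - 3*c/2


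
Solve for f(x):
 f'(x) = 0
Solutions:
 f(x) = C1


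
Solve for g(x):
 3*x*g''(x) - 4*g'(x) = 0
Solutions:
 g(x) = C1 + C2*x^(7/3)


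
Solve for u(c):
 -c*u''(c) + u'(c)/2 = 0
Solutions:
 u(c) = C1 + C2*c^(3/2)


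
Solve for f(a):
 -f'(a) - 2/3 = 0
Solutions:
 f(a) = C1 - 2*a/3


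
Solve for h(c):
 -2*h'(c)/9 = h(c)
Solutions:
 h(c) = C1*exp(-9*c/2)


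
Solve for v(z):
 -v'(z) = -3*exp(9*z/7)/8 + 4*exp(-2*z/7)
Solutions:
 v(z) = C1 + 7*exp(9*z/7)/24 + 14*exp(-2*z/7)


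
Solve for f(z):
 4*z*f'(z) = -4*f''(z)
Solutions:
 f(z) = C1 + C2*erf(sqrt(2)*z/2)


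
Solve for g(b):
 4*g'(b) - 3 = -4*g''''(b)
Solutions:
 g(b) = C1 + C4*exp(-b) + 3*b/4 + (C2*sin(sqrt(3)*b/2) + C3*cos(sqrt(3)*b/2))*exp(b/2)


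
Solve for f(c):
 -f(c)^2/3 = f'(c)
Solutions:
 f(c) = 3/(C1 + c)


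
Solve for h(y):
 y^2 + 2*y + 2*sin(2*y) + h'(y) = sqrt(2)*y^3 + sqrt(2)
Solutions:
 h(y) = C1 + sqrt(2)*y^4/4 - y^3/3 - y^2 + sqrt(2)*y + cos(2*y)


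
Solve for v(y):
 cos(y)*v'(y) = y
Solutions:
 v(y) = C1 + Integral(y/cos(y), y)


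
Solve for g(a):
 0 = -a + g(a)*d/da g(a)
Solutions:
 g(a) = -sqrt(C1 + a^2)
 g(a) = sqrt(C1 + a^2)


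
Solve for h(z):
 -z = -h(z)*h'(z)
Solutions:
 h(z) = -sqrt(C1 + z^2)
 h(z) = sqrt(C1 + z^2)


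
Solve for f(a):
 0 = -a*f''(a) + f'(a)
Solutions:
 f(a) = C1 + C2*a^2


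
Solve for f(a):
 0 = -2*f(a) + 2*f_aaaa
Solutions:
 f(a) = C1*exp(-a) + C2*exp(a) + C3*sin(a) + C4*cos(a)


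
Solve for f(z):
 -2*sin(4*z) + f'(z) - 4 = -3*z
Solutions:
 f(z) = C1 - 3*z^2/2 + 4*z - cos(4*z)/2


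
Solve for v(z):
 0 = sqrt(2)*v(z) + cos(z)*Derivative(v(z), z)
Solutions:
 v(z) = C1*(sin(z) - 1)^(sqrt(2)/2)/(sin(z) + 1)^(sqrt(2)/2)


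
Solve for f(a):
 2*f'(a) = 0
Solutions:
 f(a) = C1


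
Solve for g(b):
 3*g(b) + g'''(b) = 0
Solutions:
 g(b) = C3*exp(-3^(1/3)*b) + (C1*sin(3^(5/6)*b/2) + C2*cos(3^(5/6)*b/2))*exp(3^(1/3)*b/2)


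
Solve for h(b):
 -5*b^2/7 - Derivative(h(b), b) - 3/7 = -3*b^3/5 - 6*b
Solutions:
 h(b) = C1 + 3*b^4/20 - 5*b^3/21 + 3*b^2 - 3*b/7


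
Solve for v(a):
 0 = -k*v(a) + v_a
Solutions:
 v(a) = C1*exp(a*k)


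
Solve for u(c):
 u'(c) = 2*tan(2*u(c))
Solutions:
 u(c) = -asin(C1*exp(4*c))/2 + pi/2
 u(c) = asin(C1*exp(4*c))/2


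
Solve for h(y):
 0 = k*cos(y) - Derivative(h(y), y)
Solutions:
 h(y) = C1 + k*sin(y)


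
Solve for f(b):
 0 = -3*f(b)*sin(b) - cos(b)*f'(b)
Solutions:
 f(b) = C1*cos(b)^3


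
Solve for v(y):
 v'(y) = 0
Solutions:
 v(y) = C1


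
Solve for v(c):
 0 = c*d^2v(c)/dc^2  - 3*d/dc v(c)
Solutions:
 v(c) = C1 + C2*c^4


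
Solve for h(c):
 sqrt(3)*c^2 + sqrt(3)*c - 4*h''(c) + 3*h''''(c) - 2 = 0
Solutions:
 h(c) = C1 + C2*c + C3*exp(-2*sqrt(3)*c/3) + C4*exp(2*sqrt(3)*c/3) + sqrt(3)*c^4/48 + sqrt(3)*c^3/24 + c^2*(-4 + 3*sqrt(3))/16


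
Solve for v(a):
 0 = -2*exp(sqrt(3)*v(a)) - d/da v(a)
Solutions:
 v(a) = sqrt(3)*(2*log(1/(C1 + 2*a)) - log(3))/6


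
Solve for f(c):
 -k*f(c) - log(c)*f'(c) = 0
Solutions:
 f(c) = C1*exp(-k*li(c))


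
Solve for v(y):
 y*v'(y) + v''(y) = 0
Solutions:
 v(y) = C1 + C2*erf(sqrt(2)*y/2)


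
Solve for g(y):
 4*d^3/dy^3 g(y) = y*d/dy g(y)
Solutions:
 g(y) = C1 + Integral(C2*airyai(2^(1/3)*y/2) + C3*airybi(2^(1/3)*y/2), y)


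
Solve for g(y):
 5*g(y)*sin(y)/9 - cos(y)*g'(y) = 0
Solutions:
 g(y) = C1/cos(y)^(5/9)


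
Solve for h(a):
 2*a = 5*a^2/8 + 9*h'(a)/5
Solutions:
 h(a) = C1 - 25*a^3/216 + 5*a^2/9


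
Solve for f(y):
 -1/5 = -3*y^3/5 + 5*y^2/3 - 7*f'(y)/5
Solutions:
 f(y) = C1 - 3*y^4/28 + 25*y^3/63 + y/7


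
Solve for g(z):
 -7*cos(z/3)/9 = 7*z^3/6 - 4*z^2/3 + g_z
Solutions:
 g(z) = C1 - 7*z^4/24 + 4*z^3/9 - 7*sin(z/3)/3


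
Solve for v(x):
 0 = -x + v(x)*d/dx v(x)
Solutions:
 v(x) = -sqrt(C1 + x^2)
 v(x) = sqrt(C1 + x^2)


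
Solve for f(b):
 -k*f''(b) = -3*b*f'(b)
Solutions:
 f(b) = C1 + C2*erf(sqrt(6)*b*sqrt(-1/k)/2)/sqrt(-1/k)


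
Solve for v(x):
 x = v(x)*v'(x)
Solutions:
 v(x) = -sqrt(C1 + x^2)
 v(x) = sqrt(C1 + x^2)


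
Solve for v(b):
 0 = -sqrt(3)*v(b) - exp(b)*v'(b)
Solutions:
 v(b) = C1*exp(sqrt(3)*exp(-b))


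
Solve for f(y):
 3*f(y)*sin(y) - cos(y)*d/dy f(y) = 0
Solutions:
 f(y) = C1/cos(y)^3


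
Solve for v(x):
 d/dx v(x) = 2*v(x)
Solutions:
 v(x) = C1*exp(2*x)


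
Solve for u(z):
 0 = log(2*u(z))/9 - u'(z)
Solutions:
 -9*Integral(1/(log(_y) + log(2)), (_y, u(z))) = C1 - z


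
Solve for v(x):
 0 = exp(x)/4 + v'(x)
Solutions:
 v(x) = C1 - exp(x)/4


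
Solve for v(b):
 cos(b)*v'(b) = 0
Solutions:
 v(b) = C1


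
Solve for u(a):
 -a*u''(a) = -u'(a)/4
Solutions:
 u(a) = C1 + C2*a^(5/4)


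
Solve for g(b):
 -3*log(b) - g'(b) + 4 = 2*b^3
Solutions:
 g(b) = C1 - b^4/2 - 3*b*log(b) + 7*b


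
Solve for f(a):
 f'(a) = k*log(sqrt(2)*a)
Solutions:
 f(a) = C1 + a*k*log(a) - a*k + a*k*log(2)/2


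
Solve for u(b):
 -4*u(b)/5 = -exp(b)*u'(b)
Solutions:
 u(b) = C1*exp(-4*exp(-b)/5)


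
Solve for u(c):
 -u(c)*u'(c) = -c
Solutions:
 u(c) = -sqrt(C1 + c^2)
 u(c) = sqrt(C1 + c^2)


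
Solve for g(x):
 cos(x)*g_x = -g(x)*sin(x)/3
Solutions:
 g(x) = C1*cos(x)^(1/3)


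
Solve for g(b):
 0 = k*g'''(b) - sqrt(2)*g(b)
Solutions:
 g(b) = C1*exp(2^(1/6)*b*(1/k)^(1/3)) + C2*exp(2^(1/6)*b*(-1 + sqrt(3)*I)*(1/k)^(1/3)/2) + C3*exp(-2^(1/6)*b*(1 + sqrt(3)*I)*(1/k)^(1/3)/2)


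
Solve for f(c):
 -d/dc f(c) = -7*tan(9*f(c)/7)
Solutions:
 f(c) = -7*asin(C1*exp(9*c))/9 + 7*pi/9
 f(c) = 7*asin(C1*exp(9*c))/9


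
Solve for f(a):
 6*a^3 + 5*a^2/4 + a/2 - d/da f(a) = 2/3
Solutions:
 f(a) = C1 + 3*a^4/2 + 5*a^3/12 + a^2/4 - 2*a/3


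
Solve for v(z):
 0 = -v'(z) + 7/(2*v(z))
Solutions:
 v(z) = -sqrt(C1 + 7*z)
 v(z) = sqrt(C1 + 7*z)


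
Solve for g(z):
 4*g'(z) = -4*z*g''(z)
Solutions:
 g(z) = C1 + C2*log(z)


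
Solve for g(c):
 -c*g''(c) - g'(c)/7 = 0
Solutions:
 g(c) = C1 + C2*c^(6/7)


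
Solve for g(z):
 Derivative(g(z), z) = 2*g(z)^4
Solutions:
 g(z) = (-1/(C1 + 6*z))^(1/3)
 g(z) = (-1/(C1 + 2*z))^(1/3)*(-3^(2/3) - 3*3^(1/6)*I)/6
 g(z) = (-1/(C1 + 2*z))^(1/3)*(-3^(2/3) + 3*3^(1/6)*I)/6


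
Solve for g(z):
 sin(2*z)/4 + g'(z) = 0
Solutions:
 g(z) = C1 + cos(2*z)/8


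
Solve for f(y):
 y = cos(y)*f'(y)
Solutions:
 f(y) = C1 + Integral(y/cos(y), y)


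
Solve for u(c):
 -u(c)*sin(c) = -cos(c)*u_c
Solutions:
 u(c) = C1/cos(c)


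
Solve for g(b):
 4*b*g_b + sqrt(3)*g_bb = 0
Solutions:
 g(b) = C1 + C2*erf(sqrt(2)*3^(3/4)*b/3)


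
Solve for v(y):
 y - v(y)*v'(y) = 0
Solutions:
 v(y) = -sqrt(C1 + y^2)
 v(y) = sqrt(C1 + y^2)


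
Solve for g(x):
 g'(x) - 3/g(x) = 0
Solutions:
 g(x) = -sqrt(C1 + 6*x)
 g(x) = sqrt(C1 + 6*x)


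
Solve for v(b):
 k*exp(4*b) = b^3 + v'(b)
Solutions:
 v(b) = C1 - b^4/4 + k*exp(4*b)/4


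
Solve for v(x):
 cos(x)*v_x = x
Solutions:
 v(x) = C1 + Integral(x/cos(x), x)


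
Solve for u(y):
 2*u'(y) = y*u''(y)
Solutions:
 u(y) = C1 + C2*y^3


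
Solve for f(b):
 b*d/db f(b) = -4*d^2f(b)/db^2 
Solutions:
 f(b) = C1 + C2*erf(sqrt(2)*b/4)


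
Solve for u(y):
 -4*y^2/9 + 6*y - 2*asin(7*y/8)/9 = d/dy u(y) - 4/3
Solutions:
 u(y) = C1 - 4*y^3/27 + 3*y^2 - 2*y*asin(7*y/8)/9 + 4*y/3 - 2*sqrt(64 - 49*y^2)/63


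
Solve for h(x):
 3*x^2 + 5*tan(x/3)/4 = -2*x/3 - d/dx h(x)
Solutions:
 h(x) = C1 - x^3 - x^2/3 + 15*log(cos(x/3))/4


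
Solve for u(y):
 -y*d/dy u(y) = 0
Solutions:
 u(y) = C1


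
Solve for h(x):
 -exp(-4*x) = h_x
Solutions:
 h(x) = C1 + exp(-4*x)/4


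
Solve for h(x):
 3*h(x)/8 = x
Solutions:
 h(x) = 8*x/3


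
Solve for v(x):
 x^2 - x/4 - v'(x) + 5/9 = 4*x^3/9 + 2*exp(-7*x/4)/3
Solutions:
 v(x) = C1 - x^4/9 + x^3/3 - x^2/8 + 5*x/9 + 8*exp(-7*x/4)/21


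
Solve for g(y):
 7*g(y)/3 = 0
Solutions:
 g(y) = 0


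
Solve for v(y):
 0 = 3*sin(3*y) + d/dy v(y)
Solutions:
 v(y) = C1 + cos(3*y)


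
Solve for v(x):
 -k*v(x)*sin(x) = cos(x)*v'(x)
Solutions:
 v(x) = C1*exp(k*log(cos(x)))


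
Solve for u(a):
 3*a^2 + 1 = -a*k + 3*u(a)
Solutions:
 u(a) = a^2 + a*k/3 + 1/3


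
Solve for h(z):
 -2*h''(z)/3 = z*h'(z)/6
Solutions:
 h(z) = C1 + C2*erf(sqrt(2)*z/4)


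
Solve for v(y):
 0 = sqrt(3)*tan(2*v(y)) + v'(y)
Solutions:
 v(y) = -asin(C1*exp(-2*sqrt(3)*y))/2 + pi/2
 v(y) = asin(C1*exp(-2*sqrt(3)*y))/2


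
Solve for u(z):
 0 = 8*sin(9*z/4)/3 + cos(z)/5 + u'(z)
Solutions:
 u(z) = C1 - sin(z)/5 + 32*cos(9*z/4)/27


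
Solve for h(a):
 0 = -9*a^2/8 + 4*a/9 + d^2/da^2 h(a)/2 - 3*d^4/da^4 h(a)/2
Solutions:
 h(a) = C1 + C2*a + C3*exp(-sqrt(3)*a/3) + C4*exp(sqrt(3)*a/3) + 3*a^4/16 - 4*a^3/27 + 27*a^2/4


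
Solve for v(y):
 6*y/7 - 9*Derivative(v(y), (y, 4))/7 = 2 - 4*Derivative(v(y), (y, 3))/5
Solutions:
 v(y) = C1 + C2*y + C3*y^2 + C4*exp(28*y/45) - 5*y^4/112 + 305*y^3/2352


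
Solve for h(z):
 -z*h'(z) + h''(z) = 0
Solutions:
 h(z) = C1 + C2*erfi(sqrt(2)*z/2)


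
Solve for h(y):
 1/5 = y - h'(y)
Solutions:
 h(y) = C1 + y^2/2 - y/5


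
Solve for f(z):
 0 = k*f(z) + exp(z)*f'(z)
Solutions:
 f(z) = C1*exp(k*exp(-z))


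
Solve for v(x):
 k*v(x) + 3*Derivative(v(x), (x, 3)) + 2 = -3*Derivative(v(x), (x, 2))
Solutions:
 v(x) = C1*exp(-x*((9*k/2 + sqrt((9*k + 2)^2 - 4)/2 + 1)^(1/3) + 1 + (9*k/2 + sqrt((9*k + 2)^2 - 4)/2 + 1)^(-1/3))/3) + C2*exp(x*((9*k/2 + sqrt((9*k + 2)^2 - 4)/2 + 1)^(1/3) - sqrt(3)*I*(9*k/2 + sqrt((9*k + 2)^2 - 4)/2 + 1)^(1/3) - 2 - 4/((-1 + sqrt(3)*I)*(9*k/2 + sqrt((9*k + 2)^2 - 4)/2 + 1)^(1/3)))/6) + C3*exp(x*((9*k/2 + sqrt((9*k + 2)^2 - 4)/2 + 1)^(1/3) + sqrt(3)*I*(9*k/2 + sqrt((9*k + 2)^2 - 4)/2 + 1)^(1/3) - 2 + 4/((1 + sqrt(3)*I)*(9*k/2 + sqrt((9*k + 2)^2 - 4)/2 + 1)^(1/3)))/6) - 2/k


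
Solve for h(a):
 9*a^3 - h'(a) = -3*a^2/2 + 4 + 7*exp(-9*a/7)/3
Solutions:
 h(a) = C1 + 9*a^4/4 + a^3/2 - 4*a + 49*exp(-9*a/7)/27


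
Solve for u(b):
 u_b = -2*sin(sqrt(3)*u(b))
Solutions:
 u(b) = sqrt(3)*(-acos((-exp(2*sqrt(3)*C1) - exp(4*sqrt(3)*b))/(exp(2*sqrt(3)*C1) - exp(4*sqrt(3)*b))) + 2*pi)/3
 u(b) = sqrt(3)*acos((-exp(2*sqrt(3)*C1) - exp(4*sqrt(3)*b))/(exp(2*sqrt(3)*C1) - exp(4*sqrt(3)*b)))/3


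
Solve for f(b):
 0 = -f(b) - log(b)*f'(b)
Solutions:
 f(b) = C1*exp(-li(b))


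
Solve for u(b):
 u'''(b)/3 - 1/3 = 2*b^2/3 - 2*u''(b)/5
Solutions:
 u(b) = C1 + C2*b + C3*exp(-6*b/5) + 5*b^4/36 - 25*b^3/54 + 85*b^2/54


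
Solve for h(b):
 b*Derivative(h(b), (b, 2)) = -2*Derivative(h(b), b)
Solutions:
 h(b) = C1 + C2/b


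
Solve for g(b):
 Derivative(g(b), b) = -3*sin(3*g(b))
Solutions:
 g(b) = -acos((-C1 - exp(18*b))/(C1 - exp(18*b)))/3 + 2*pi/3
 g(b) = acos((-C1 - exp(18*b))/(C1 - exp(18*b)))/3


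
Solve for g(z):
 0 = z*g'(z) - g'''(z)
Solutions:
 g(z) = C1 + Integral(C2*airyai(z) + C3*airybi(z), z)


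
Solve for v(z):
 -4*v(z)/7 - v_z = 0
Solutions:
 v(z) = C1*exp(-4*z/7)


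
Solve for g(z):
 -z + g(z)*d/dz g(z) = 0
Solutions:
 g(z) = -sqrt(C1 + z^2)
 g(z) = sqrt(C1 + z^2)


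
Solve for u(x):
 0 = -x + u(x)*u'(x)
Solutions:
 u(x) = -sqrt(C1 + x^2)
 u(x) = sqrt(C1 + x^2)


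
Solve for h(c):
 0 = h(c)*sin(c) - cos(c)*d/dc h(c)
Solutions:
 h(c) = C1/cos(c)


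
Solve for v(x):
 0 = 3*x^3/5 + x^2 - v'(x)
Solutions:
 v(x) = C1 + 3*x^4/20 + x^3/3


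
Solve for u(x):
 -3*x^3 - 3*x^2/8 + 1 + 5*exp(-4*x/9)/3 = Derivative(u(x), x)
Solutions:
 u(x) = C1 - 3*x^4/4 - x^3/8 + x - 15*exp(-4*x/9)/4


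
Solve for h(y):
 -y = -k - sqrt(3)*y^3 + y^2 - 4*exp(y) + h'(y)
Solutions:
 h(y) = C1 + k*y + sqrt(3)*y^4/4 - y^3/3 - y^2/2 + 4*exp(y)


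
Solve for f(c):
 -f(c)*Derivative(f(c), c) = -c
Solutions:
 f(c) = -sqrt(C1 + c^2)
 f(c) = sqrt(C1 + c^2)


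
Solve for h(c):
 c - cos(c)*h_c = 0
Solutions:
 h(c) = C1 + Integral(c/cos(c), c)


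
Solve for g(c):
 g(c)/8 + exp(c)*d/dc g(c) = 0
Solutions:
 g(c) = C1*exp(exp(-c)/8)


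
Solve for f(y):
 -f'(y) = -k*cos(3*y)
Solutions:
 f(y) = C1 + k*sin(3*y)/3


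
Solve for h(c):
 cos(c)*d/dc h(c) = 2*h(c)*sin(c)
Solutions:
 h(c) = C1/cos(c)^2


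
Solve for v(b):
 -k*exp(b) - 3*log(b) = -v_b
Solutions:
 v(b) = C1 + 3*b*log(b) - 3*b + k*exp(b)


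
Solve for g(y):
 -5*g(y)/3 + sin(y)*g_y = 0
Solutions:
 g(y) = C1*(cos(y) - 1)^(5/6)/(cos(y) + 1)^(5/6)


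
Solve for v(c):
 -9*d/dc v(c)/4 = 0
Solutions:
 v(c) = C1


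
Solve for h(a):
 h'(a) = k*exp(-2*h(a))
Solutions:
 h(a) = log(-sqrt(C1 + 2*a*k))
 h(a) = log(C1 + 2*a*k)/2


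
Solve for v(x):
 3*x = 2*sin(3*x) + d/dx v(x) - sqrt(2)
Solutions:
 v(x) = C1 + 3*x^2/2 + sqrt(2)*x + 2*cos(3*x)/3


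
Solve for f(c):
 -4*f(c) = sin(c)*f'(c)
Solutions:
 f(c) = C1*(cos(c)^2 + 2*cos(c) + 1)/(cos(c)^2 - 2*cos(c) + 1)


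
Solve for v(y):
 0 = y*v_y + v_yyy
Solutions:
 v(y) = C1 + Integral(C2*airyai(-y) + C3*airybi(-y), y)


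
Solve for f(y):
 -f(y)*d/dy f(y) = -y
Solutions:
 f(y) = -sqrt(C1 + y^2)
 f(y) = sqrt(C1 + y^2)


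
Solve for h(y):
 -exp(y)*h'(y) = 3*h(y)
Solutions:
 h(y) = C1*exp(3*exp(-y))


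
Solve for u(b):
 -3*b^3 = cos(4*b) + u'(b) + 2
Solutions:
 u(b) = C1 - 3*b^4/4 - 2*b - sin(4*b)/4


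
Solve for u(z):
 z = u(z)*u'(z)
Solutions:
 u(z) = -sqrt(C1 + z^2)
 u(z) = sqrt(C1 + z^2)


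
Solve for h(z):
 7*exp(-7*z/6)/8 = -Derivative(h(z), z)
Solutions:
 h(z) = C1 + 3*exp(-7*z/6)/4


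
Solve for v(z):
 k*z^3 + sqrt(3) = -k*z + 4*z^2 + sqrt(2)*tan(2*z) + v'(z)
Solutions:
 v(z) = C1 + k*z^4/4 + k*z^2/2 - 4*z^3/3 + sqrt(3)*z + sqrt(2)*log(cos(2*z))/2


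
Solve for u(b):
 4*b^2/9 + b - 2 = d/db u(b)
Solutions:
 u(b) = C1 + 4*b^3/27 + b^2/2 - 2*b


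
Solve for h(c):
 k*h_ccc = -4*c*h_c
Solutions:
 h(c) = C1 + Integral(C2*airyai(2^(2/3)*c*(-1/k)^(1/3)) + C3*airybi(2^(2/3)*c*(-1/k)^(1/3)), c)


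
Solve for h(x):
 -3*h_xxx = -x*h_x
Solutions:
 h(x) = C1 + Integral(C2*airyai(3^(2/3)*x/3) + C3*airybi(3^(2/3)*x/3), x)


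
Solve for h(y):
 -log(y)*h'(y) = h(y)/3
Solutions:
 h(y) = C1*exp(-li(y)/3)


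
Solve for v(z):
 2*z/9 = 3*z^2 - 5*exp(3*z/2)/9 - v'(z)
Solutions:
 v(z) = C1 + z^3 - z^2/9 - 10*exp(3*z/2)/27


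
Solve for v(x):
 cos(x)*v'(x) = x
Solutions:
 v(x) = C1 + Integral(x/cos(x), x)


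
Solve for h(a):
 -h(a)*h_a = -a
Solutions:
 h(a) = -sqrt(C1 + a^2)
 h(a) = sqrt(C1 + a^2)


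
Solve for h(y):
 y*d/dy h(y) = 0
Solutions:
 h(y) = C1


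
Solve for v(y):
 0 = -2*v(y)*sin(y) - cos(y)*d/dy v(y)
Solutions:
 v(y) = C1*cos(y)^2


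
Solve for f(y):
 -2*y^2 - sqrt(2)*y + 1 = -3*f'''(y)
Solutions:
 f(y) = C1 + C2*y + C3*y^2 + y^5/90 + sqrt(2)*y^4/72 - y^3/18


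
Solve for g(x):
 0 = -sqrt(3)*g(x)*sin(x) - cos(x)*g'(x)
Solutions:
 g(x) = C1*cos(x)^(sqrt(3))


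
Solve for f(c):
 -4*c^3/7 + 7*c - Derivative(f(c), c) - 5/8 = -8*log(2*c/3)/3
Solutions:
 f(c) = C1 - c^4/7 + 7*c^2/2 + 8*c*log(c)/3 - 79*c/24 - 8*c*log(3)/3 + 8*c*log(2)/3


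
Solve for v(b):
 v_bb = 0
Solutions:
 v(b) = C1 + C2*b


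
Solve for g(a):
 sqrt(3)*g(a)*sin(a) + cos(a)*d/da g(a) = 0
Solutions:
 g(a) = C1*cos(a)^(sqrt(3))


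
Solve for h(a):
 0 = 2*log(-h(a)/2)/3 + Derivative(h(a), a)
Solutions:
 3*Integral(1/(log(-_y) - log(2)), (_y, h(a)))/2 = C1 - a


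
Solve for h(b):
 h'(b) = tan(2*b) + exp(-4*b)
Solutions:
 h(b) = C1 + log(tan(2*b)^2 + 1)/4 - exp(-4*b)/4


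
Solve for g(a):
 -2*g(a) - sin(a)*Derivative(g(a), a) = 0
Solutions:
 g(a) = C1*(cos(a) + 1)/(cos(a) - 1)


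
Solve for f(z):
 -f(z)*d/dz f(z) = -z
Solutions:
 f(z) = -sqrt(C1 + z^2)
 f(z) = sqrt(C1 + z^2)


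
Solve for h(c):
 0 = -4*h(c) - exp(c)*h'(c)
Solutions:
 h(c) = C1*exp(4*exp(-c))


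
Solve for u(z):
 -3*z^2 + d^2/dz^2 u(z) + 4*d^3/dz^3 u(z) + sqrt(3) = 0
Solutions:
 u(z) = C1 + C2*z + C3*exp(-z/4) + z^4/4 - 4*z^3 + z^2*(48 - sqrt(3)/2)


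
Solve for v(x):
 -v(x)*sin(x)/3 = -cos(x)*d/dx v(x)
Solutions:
 v(x) = C1/cos(x)^(1/3)


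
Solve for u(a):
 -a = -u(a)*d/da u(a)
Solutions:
 u(a) = -sqrt(C1 + a^2)
 u(a) = sqrt(C1 + a^2)


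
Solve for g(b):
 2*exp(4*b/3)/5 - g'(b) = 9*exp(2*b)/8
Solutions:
 g(b) = C1 + 3*exp(4*b/3)/10 - 9*exp(2*b)/16


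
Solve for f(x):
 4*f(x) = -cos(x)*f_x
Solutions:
 f(x) = C1*(sin(x)^2 - 2*sin(x) + 1)/(sin(x)^2 + 2*sin(x) + 1)


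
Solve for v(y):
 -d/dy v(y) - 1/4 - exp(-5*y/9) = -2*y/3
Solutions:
 v(y) = C1 + y^2/3 - y/4 + 9*exp(-5*y/9)/5


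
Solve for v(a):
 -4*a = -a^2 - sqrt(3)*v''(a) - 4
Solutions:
 v(a) = C1 + C2*a - sqrt(3)*a^4/36 + 2*sqrt(3)*a^3/9 - 2*sqrt(3)*a^2/3


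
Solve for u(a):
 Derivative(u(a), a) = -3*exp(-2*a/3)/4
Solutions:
 u(a) = C1 + 9*exp(-2*a/3)/8


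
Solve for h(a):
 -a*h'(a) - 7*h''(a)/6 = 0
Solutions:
 h(a) = C1 + C2*erf(sqrt(21)*a/7)


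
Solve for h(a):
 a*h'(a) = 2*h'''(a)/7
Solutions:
 h(a) = C1 + Integral(C2*airyai(2^(2/3)*7^(1/3)*a/2) + C3*airybi(2^(2/3)*7^(1/3)*a/2), a)


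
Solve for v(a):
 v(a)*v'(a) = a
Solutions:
 v(a) = -sqrt(C1 + a^2)
 v(a) = sqrt(C1 + a^2)


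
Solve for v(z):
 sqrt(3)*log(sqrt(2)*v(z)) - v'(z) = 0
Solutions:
 -2*sqrt(3)*Integral(1/(2*log(_y) + log(2)), (_y, v(z)))/3 = C1 - z


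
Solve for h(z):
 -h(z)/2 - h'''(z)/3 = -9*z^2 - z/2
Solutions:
 h(z) = C3*exp(-2^(2/3)*3^(1/3)*z/2) + 18*z^2 + z + (C1*sin(2^(2/3)*3^(5/6)*z/4) + C2*cos(2^(2/3)*3^(5/6)*z/4))*exp(2^(2/3)*3^(1/3)*z/4)


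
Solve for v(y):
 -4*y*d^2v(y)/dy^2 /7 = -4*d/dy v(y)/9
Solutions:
 v(y) = C1 + C2*y^(16/9)


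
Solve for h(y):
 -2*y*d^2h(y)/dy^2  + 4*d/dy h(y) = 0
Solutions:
 h(y) = C1 + C2*y^3


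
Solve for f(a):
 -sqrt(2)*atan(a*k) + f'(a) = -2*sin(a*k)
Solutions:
 f(a) = C1 - 2*Piecewise((-cos(a*k)/k, Ne(k, 0)), (0, True)) + sqrt(2)*Piecewise((a*atan(a*k) - log(a^2*k^2 + 1)/(2*k), Ne(k, 0)), (0, True))


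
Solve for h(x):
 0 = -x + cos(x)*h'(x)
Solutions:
 h(x) = C1 + Integral(x/cos(x), x)


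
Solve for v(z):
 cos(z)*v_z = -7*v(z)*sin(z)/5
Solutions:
 v(z) = C1*cos(z)^(7/5)


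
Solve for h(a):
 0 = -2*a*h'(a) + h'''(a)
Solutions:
 h(a) = C1 + Integral(C2*airyai(2^(1/3)*a) + C3*airybi(2^(1/3)*a), a)


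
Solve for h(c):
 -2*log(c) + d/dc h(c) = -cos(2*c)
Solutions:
 h(c) = C1 + 2*c*log(c) - 2*c - sin(2*c)/2


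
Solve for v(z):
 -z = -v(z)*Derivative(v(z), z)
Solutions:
 v(z) = -sqrt(C1 + z^2)
 v(z) = sqrt(C1 + z^2)


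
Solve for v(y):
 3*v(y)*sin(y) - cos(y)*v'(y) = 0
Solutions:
 v(y) = C1/cos(y)^3


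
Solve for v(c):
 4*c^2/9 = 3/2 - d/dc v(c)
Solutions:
 v(c) = C1 - 4*c^3/27 + 3*c/2


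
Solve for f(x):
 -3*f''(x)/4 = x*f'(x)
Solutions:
 f(x) = C1 + C2*erf(sqrt(6)*x/3)


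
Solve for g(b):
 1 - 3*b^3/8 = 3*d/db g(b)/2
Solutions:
 g(b) = C1 - b^4/16 + 2*b/3


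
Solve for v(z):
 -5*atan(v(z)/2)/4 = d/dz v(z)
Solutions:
 Integral(1/atan(_y/2), (_y, v(z))) = C1 - 5*z/4


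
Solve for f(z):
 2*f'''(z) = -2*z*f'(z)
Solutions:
 f(z) = C1 + Integral(C2*airyai(-z) + C3*airybi(-z), z)


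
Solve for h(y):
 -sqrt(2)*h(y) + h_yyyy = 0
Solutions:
 h(y) = C1*exp(-2^(1/8)*y) + C2*exp(2^(1/8)*y) + C3*sin(2^(1/8)*y) + C4*cos(2^(1/8)*y)


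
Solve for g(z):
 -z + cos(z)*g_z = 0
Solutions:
 g(z) = C1 + Integral(z/cos(z), z)


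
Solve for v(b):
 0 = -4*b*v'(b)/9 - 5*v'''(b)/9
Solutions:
 v(b) = C1 + Integral(C2*airyai(-10^(2/3)*b/5) + C3*airybi(-10^(2/3)*b/5), b)


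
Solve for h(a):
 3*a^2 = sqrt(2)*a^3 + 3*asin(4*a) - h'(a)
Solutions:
 h(a) = C1 + sqrt(2)*a^4/4 - a^3 + 3*a*asin(4*a) + 3*sqrt(1 - 16*a^2)/4


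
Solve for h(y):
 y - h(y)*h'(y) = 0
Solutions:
 h(y) = -sqrt(C1 + y^2)
 h(y) = sqrt(C1 + y^2)


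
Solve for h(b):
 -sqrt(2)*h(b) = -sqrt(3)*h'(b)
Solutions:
 h(b) = C1*exp(sqrt(6)*b/3)


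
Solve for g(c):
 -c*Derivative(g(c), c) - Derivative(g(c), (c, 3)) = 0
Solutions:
 g(c) = C1 + Integral(C2*airyai(-c) + C3*airybi(-c), c)


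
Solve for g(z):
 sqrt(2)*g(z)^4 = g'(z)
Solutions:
 g(z) = (-1/(C1 + 3*sqrt(2)*z))^(1/3)
 g(z) = (-1/(C1 + sqrt(2)*z))^(1/3)*(-3^(2/3) - 3*3^(1/6)*I)/6
 g(z) = (-1/(C1 + sqrt(2)*z))^(1/3)*(-3^(2/3) + 3*3^(1/6)*I)/6
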